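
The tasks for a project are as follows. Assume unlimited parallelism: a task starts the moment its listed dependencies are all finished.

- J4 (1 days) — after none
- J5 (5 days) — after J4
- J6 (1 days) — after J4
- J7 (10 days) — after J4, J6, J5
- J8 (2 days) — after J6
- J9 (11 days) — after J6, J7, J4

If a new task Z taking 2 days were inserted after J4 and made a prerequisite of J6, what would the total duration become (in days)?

27

Originally the project takes 27 days.
With Z inserted, J6 now waits for max(J4, Z).
New critical path: J4→J5→J7→J9 = 1+5+10+11 = 27 ⇒ 27 days.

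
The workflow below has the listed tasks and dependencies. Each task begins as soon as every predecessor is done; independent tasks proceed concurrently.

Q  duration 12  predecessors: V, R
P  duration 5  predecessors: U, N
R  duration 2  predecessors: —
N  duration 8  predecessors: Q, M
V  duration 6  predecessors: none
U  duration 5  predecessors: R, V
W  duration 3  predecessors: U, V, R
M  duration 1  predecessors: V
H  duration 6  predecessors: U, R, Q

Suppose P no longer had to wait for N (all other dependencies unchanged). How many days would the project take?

26

Before: longest chain V→Q→N→P = 6+12+8+5 = 31, finish 31.
Without N→P, P's earliest start moves from 26 to 11.
After: V→Q→N = 6+12+8 = 26 → 26 days.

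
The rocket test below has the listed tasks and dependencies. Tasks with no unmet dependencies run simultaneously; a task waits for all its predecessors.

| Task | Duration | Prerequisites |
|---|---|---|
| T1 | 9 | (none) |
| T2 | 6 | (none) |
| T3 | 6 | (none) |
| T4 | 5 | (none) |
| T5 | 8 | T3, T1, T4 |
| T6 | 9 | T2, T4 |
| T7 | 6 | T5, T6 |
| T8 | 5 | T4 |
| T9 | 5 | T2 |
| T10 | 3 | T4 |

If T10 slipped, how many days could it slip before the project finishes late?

The longest chain is T1→T5→T7 = 9+8+6 = 23; overall finish 23 days.
The longest chain containing T10 totals 8 days.
Float = 23 − 8 = 15.

15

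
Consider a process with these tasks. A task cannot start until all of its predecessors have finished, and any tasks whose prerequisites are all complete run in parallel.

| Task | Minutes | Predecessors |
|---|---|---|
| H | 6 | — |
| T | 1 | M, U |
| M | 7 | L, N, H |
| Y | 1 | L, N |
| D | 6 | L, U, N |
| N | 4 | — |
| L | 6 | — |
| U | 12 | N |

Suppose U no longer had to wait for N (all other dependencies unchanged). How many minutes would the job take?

18

With the dependency in place, N→U→D = 4+12+6 = 22 sets the finish at 22 minutes.
Without N→U, U's earliest start moves from 4 to 0.
After: U→D = 12+6 = 18 → 18 minutes.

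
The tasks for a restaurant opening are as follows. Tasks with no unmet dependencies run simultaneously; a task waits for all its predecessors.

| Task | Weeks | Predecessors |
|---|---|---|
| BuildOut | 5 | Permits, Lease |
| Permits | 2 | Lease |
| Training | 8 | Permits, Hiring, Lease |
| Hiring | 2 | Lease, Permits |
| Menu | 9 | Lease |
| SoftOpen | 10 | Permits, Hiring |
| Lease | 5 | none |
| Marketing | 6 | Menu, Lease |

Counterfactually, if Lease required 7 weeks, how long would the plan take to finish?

The binding path is Lease→Menu→Marketing = 5+9+6 = 20; finish at 20 weeks.
Lease lies on that path, so at 7 weeks the path becomes 22 weeks.
No other chain overtakes it, so the finish is 22 weeks.

22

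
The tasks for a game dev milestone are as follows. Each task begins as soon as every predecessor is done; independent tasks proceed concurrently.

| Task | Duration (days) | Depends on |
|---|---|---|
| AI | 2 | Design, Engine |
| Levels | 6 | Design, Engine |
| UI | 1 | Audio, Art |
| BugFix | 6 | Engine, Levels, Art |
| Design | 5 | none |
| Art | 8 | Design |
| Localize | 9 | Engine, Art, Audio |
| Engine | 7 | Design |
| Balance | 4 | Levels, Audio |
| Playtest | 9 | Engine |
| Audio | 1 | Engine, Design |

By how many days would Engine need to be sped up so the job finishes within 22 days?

Current finish: 24 days; target: 22.
Engine is on every critical path, so each day cut from Engine cuts the finish by one (this holds down to a finish of 22).
Need 24 − 22 = 2 days off Engine → Engine becomes 5 days, finish becomes 22.

2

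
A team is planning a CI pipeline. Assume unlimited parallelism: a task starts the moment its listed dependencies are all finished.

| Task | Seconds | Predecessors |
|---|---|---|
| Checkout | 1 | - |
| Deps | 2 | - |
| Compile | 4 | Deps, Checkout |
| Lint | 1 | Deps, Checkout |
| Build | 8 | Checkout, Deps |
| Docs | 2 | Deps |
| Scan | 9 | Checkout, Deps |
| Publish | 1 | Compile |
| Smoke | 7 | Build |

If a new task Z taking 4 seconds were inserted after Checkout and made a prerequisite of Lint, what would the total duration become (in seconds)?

17

Originally the project takes 17 seconds.
With Z inserted, Lint now waits for max(Deps, Checkout, Z).
New critical path: Deps→Build→Smoke = 2+8+7 = 17 ⇒ 17 seconds.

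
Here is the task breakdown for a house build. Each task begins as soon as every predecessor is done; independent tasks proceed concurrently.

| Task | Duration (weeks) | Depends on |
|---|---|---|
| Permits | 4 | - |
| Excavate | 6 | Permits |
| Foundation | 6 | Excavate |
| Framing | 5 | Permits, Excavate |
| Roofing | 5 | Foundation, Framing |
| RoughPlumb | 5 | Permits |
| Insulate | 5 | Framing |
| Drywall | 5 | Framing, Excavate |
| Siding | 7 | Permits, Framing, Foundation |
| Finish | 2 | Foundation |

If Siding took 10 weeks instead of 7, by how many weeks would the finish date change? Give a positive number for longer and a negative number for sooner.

As given, the longest chain is Permits→Excavate→Foundation→Siding = 4+6+6+7 = 23, so the finish is 23 weeks.
Since Siding is critical, the +3 change carries straight to that chain (now 26 weeks).
The critical path is still Permits→Excavate→Foundation→Siding; finish is now 26 weeks.
Change in finish: 26 − 23 = +3 weeks.

3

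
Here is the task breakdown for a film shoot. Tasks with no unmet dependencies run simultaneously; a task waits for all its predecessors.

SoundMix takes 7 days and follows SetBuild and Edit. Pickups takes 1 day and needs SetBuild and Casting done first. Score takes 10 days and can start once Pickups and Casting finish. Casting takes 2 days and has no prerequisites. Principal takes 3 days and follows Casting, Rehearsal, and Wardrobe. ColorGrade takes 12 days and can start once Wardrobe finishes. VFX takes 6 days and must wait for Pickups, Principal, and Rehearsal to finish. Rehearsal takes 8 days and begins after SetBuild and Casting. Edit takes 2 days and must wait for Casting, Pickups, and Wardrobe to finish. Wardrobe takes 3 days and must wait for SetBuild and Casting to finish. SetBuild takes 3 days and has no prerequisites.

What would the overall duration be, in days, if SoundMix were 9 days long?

20

Critical path before the change: SetBuild→Rehearsal→Principal→VFX = 3+8+3+6 = 20 giving 20 days.
SoundMix is off the critical path — its longest chain is 15 days, giving 5 of slack.
That remains the longest chain; total 20 days.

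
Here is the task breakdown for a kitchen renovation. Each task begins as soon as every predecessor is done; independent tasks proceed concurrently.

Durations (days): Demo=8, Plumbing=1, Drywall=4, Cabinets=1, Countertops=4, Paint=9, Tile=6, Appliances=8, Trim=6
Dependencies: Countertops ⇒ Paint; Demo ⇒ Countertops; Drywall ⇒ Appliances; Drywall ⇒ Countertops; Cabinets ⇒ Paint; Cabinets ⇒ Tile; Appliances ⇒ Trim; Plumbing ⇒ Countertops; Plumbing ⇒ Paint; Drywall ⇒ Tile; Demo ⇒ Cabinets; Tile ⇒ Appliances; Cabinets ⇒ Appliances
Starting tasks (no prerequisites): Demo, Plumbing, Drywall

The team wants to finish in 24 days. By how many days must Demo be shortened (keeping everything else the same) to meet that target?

5

Current finish: 29 days; target: 24.
Demo is on every critical path, so each day cut from Demo cuts the finish by one (this holds down to a finish of 24).
Need 29 − 24 = 5 days off Demo → Demo becomes 3 days, finish becomes 24.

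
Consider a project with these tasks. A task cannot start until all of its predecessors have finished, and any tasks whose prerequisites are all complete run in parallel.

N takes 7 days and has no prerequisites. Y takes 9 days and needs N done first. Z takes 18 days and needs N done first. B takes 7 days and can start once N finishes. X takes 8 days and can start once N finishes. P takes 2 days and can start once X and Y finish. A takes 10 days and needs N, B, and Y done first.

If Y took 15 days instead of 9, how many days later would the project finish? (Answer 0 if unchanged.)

Actual critical path: N→Y→A = 7+9+10 = 26 ⇒ 26 days.
Y is on the critical path; changing it to 15 makes that path 32 days.
That remains the longest chain; total 32 days.
Change in finish: 32 − 26 = +6 days.

6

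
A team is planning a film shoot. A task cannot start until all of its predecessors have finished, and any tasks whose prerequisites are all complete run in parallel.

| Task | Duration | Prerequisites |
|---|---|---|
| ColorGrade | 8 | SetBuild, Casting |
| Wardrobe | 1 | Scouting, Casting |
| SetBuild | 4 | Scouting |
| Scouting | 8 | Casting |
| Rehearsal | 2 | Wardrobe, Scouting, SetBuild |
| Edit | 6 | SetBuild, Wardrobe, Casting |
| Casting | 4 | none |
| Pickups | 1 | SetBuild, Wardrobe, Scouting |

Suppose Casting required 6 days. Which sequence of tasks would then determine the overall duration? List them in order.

Baseline: Casting→Scouting→SetBuild→ColorGrade = 4+8+4+8 = 24 → 24 days.
Since Casting is critical, the +2 change carries straight to that chain (now 26 days).
That remains the longest chain; total 26 days.

Casting, Scouting, SetBuild, ColorGrade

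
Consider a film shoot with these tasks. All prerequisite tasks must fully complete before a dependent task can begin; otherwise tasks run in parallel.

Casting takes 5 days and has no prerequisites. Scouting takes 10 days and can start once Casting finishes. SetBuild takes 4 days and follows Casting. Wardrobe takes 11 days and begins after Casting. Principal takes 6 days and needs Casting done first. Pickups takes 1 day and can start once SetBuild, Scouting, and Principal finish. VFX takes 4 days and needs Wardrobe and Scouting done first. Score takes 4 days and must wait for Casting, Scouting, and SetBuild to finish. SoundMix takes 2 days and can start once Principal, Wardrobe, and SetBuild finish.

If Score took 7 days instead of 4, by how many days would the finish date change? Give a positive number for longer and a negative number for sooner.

2

As given, the longest chain is Casting→Wardrobe→VFX = 5+11+4 = 20, so the finish is 20 days.
The longest path through Score is only 19 days, so Score has float 1.
New critical path: Casting→Scouting→Score = 5+10+7 = 22 ⇒ 22 days.
Change in finish: 22 − 20 = +2 days.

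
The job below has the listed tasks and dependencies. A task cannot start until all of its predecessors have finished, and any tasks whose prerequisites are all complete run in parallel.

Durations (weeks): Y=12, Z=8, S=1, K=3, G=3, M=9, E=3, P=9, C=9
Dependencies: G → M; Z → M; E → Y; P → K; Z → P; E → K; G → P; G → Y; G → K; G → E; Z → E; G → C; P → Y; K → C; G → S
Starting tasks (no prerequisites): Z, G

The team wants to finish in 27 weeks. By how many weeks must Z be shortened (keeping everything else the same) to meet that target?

Current finish: 29 weeks; target: 27.
Z is on every critical path, so each week cut from Z cuts the finish by one (this holds down to a finish of 24).
Need 29 − 27 = 2 weeks off Z → Z becomes 6 weeks, finish becomes 27.

2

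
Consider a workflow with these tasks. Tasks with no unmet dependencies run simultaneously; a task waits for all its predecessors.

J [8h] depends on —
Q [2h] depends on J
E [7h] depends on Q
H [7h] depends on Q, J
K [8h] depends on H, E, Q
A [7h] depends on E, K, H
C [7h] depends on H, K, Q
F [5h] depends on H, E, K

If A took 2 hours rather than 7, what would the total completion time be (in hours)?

Baseline: J→Q→E→K→A = 8+2+7+8+7 = 32 → 32 hours.
Since A is critical, the -5 change carries straight to that chain (now 27 hours).
New critical path: J→Q→E→K→C = 8+2+7+8+7 = 32 ⇒ 32 hours.

32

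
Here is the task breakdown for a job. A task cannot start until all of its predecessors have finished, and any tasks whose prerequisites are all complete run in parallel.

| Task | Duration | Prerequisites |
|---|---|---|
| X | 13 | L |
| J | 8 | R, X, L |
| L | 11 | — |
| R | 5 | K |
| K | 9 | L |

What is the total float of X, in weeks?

1

The longest chain is L→K→R→J = 11+9+5+8 = 33; overall finish 33 weeks.
X finishes as early as 24 and must finish by 25.
So X can slip 25 − 24 = 1 week.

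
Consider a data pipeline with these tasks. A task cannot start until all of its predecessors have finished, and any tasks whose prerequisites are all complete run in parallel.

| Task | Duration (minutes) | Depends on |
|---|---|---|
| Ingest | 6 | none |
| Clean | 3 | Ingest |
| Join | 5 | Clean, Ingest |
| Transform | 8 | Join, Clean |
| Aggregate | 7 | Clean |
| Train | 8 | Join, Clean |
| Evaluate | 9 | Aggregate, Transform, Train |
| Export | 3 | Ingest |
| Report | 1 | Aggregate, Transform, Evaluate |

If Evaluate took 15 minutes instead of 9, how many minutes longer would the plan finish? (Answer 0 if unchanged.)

6

The binding path is Ingest→Clean→Join→Transform→Evaluate→Report = 6+3+5+8+9+1 = 32; finish at 32 minutes.
Since Evaluate is critical, the +6 change carries straight to that chain (now 38 minutes).
That remains the longest chain; total 38 minutes.
Change in finish: 38 − 32 = +6 minutes.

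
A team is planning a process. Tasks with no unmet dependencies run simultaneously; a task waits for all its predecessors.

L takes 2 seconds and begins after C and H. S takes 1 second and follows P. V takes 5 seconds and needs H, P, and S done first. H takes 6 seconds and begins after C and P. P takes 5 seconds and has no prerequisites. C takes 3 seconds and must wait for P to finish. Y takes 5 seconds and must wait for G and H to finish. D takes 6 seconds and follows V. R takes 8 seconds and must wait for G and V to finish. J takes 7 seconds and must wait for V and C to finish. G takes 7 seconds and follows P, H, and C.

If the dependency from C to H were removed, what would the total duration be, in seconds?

26

Original critical path: P→C→H→G→R = 5+3+6+7+8 = 29 ⇒ 29 seconds.
Without C→H, H's earliest start moves from 8 to 5.
New critical path: P→H→G→R = 5+6+7+8 = 26 ⇒ 26 seconds.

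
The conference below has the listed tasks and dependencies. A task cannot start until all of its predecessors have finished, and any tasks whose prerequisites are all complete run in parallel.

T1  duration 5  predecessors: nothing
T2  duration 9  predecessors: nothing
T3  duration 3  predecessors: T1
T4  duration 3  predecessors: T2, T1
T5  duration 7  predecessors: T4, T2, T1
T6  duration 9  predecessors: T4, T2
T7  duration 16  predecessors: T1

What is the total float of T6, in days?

Critical path: T1→T7 = 5+16 = 21, so the finish is 21 days.
The longest chain containing T6 totals 21 days.
So T6 can slip 21 − 21 = 0 days.

0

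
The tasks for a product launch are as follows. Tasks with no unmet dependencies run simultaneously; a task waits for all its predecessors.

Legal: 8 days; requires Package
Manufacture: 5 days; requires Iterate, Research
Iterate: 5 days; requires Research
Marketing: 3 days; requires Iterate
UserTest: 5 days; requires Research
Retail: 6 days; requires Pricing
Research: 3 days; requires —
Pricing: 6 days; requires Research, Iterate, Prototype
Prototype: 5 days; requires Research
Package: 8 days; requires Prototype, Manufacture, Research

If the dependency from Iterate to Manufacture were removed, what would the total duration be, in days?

24

Before: longest chain Research→Iterate→Manufacture→Package→Legal = 3+5+5+8+8 = 29, finish 29.
Without Iterate→Manufacture, Manufacture's earliest start moves from 8 to 3.
The longest chain is now Research→Prototype→Package→Legal = 3+5+8+8 = 24, so the project takes 24 days.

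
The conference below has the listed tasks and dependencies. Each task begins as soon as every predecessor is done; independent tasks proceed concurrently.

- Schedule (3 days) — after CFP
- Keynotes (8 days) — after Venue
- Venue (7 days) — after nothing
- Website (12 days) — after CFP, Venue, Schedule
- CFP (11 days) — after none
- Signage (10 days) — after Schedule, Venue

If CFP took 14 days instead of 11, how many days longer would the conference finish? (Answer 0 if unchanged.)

As given, the longest chain is CFP→Schedule→Website = 11+3+12 = 26, so the finish is 26 days.
CFP is on the critical path; changing it to 14 makes that path 29 days.
No other chain overtakes it, so the finish is 29 days.
Change in finish: 29 − 26 = +3 days.

3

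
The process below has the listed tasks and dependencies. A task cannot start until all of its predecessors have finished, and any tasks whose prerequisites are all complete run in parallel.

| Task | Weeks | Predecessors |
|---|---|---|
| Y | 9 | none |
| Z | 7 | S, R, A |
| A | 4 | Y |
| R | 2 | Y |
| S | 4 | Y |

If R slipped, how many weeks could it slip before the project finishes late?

2

Y→S→Z = 9+4+7 = 20 sets the makespan at 20 weeks.
The longest chain containing R totals 18 weeks.
Slack of R = 11 − 9 = 2 weeks.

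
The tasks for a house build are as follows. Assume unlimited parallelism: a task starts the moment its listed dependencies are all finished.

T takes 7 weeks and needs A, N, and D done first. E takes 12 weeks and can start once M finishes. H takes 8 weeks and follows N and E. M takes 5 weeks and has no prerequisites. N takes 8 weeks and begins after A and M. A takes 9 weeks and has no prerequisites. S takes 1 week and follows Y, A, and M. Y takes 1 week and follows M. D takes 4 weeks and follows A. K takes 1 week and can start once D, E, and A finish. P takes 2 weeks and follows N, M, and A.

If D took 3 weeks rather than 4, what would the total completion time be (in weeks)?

25

Actual critical path: A→N→H = 9+8+8 = 25 ⇒ 25 weeks.
D is off the critical path — its longest chain is 20 weeks, giving 5 of slack.
The critical path is still A→N→H; finish is now 25 weeks.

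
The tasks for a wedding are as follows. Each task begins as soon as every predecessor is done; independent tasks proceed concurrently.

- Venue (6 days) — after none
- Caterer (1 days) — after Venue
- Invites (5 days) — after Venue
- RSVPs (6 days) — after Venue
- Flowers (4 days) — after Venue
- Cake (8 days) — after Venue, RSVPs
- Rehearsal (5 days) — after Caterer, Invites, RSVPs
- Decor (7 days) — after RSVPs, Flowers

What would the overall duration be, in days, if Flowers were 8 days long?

The binding path is Venue→RSVPs→Cake = 6+6+8 = 20; finish at 20 days.
Flowers has 3 days of float (longest path through it is 17).
New critical path: Venue→Flowers→Decor = 6+8+7 = 21 ⇒ 21 days.

21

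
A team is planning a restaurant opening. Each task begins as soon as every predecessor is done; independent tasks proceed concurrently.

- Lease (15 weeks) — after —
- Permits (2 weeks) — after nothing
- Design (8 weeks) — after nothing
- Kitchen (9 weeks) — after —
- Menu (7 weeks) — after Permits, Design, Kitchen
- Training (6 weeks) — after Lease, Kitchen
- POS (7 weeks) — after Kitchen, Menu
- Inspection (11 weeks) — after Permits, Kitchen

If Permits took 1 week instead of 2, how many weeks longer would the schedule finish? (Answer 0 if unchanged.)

0

As given, the longest chain is Kitchen→Menu→POS = 9+7+7 = 23, so the finish is 23 weeks.
Permits has 7 weeks of float (longest path through it is 16).
That remains the longest chain; total 23 weeks.
Change in finish: 23 − 23 = +0 weeks.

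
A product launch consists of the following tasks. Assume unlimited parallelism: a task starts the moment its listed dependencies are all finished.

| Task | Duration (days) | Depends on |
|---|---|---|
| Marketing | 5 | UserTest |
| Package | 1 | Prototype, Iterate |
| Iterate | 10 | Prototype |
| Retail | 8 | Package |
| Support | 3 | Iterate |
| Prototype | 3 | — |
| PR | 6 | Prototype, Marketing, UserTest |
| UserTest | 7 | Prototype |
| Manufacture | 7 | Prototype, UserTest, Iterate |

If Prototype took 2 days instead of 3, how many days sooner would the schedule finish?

1

Actual critical path: Prototype→Iterate→Package→Retail = 3+10+1+8 = 22 ⇒ 22 days.
Prototype is on the critical path; changing it to 2 makes that path 21 days.
The critical path is still Prototype→Iterate→Package→Retail; finish is now 21 days.
Change in finish: 21 − 22 = -1 days.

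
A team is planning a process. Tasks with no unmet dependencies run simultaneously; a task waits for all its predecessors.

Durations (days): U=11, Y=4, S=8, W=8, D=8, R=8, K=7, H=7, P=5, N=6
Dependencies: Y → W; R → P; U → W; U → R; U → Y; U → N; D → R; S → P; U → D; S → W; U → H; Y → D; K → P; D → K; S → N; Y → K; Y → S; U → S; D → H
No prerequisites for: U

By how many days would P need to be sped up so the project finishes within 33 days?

Current finish: 36 days; target: 33.
P is on every critical path, so each day cut from P cuts the finish by one (this holds down to a finish of 32).
Need 36 − 33 = 3 days off P → P becomes 2 days, finish becomes 33.

3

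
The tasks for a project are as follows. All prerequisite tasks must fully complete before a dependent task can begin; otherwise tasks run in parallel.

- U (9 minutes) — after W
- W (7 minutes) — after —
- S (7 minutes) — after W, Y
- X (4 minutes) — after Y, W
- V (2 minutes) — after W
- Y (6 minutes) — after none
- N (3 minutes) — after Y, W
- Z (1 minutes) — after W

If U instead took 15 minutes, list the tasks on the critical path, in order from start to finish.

The binding path is W→U = 7+9 = 16; finish at 16 minutes.
Since U is critical, the +6 change carries straight to that chain (now 22 minutes).
No other chain overtakes it, so the finish is 22 minutes.

W, U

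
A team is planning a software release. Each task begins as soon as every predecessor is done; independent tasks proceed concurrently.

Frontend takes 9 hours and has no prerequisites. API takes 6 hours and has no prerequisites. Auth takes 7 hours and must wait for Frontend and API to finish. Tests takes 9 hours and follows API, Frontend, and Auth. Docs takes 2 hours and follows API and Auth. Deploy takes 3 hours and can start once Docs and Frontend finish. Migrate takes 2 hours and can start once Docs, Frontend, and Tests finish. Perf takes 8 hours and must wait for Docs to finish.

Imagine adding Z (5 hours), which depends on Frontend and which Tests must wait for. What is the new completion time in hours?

Originally the project takes 27 hours.
With Z inserted, Tests now waits for max(API, Frontend, Auth, Z).
New critical path: Frontend→Auth→Tests→Migrate = 9+7+9+2 = 27 ⇒ 27 hours.

27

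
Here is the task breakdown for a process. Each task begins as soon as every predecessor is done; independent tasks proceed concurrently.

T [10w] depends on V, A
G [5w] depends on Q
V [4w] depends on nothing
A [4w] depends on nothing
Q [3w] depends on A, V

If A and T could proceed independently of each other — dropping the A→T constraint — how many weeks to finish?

Original critical path: V→T = 4+10 = 14 ⇒ 14 weeks.
Dropping A→T doesn't change T's earliest start (4); another predecessor still binds.
The longest chain is now V→T = 4+10 = 14, so the schedule takes 14 weeks.

14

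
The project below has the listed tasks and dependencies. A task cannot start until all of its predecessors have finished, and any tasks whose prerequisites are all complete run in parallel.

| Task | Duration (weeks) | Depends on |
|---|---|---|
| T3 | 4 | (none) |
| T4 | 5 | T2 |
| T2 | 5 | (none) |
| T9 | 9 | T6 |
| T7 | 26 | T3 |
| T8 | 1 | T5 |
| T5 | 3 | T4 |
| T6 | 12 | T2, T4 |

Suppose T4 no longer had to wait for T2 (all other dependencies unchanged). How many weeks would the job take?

30

With the dependency in place, T2→T4→T6→T9 = 5+5+12+9 = 31 sets the finish at 31 weeks.
Without T2→T4, T4's earliest start moves from 5 to 0.
New critical path: T3→T7 = 4+26 = 30 ⇒ 30 weeks.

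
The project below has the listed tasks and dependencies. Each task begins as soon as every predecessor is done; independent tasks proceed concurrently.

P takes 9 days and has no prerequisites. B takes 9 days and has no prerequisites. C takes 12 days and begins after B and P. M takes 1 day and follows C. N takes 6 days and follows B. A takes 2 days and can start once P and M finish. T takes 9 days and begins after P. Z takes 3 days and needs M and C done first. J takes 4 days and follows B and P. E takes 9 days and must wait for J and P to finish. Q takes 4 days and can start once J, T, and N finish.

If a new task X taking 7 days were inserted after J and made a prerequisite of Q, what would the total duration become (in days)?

25

Originally the plan takes 25 days.
With X inserted, Q now waits for max(J, T, N, X).
New critical path: P→C→M→Z = 9+12+1+3 = 25 ⇒ 25 days.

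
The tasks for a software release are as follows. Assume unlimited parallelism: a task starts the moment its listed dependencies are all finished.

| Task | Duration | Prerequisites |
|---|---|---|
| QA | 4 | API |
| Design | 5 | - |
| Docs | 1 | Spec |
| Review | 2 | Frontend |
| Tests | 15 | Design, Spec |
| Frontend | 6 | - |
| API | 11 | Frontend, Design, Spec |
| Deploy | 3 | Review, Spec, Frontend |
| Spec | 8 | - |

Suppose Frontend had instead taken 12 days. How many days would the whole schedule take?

27

Critical path before the change: Spec→API→QA = 8+11+4 = 23 giving 23 days.
Frontend has 2 days of float (longest path through it is 21).
The binding chain switches to Frontend→API→QA = 12+11+4 = 27; finish 27 days.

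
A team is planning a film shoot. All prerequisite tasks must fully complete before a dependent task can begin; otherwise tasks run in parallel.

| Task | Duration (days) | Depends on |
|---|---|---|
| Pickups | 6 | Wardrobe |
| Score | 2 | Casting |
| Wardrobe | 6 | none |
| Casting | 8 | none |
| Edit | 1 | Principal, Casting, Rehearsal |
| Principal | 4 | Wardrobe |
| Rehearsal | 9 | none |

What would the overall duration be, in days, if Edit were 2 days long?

12

Baseline: Wardrobe→Pickups = 6+6 = 12 → 12 days.
Edit has 1 day of float (longest path through it is 11).
Now Wardrobe→Principal→Edit = 6+4+2 = 12 is longest, so the finish becomes 12 days.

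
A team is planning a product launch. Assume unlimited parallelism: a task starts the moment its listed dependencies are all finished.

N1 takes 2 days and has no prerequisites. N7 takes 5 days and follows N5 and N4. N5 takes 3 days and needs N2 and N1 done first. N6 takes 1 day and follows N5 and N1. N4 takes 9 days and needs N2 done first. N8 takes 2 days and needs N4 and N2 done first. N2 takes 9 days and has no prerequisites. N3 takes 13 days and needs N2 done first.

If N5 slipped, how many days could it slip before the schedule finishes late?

N2→N4→N7 = 9+9+5 = 23 sets the makespan at 23 days.
The longest chain containing N5 totals 17 days.
So N5 can slip 18 − 12 = 6 days.

6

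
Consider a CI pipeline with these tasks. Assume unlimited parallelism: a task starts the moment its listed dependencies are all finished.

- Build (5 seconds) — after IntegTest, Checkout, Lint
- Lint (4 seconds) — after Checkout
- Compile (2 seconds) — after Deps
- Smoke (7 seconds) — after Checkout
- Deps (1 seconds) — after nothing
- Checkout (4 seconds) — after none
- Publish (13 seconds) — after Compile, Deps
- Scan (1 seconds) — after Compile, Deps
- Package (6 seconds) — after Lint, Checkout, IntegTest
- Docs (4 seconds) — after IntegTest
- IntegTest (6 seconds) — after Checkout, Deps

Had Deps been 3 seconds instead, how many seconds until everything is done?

18

Critical path before the change: Deps→Compile→Publish = 1+2+13 = 16 giving 16 seconds.
Deps lies on that path, so at 3 seconds the path becomes 18 seconds.
That remains the longest chain; total 18 seconds.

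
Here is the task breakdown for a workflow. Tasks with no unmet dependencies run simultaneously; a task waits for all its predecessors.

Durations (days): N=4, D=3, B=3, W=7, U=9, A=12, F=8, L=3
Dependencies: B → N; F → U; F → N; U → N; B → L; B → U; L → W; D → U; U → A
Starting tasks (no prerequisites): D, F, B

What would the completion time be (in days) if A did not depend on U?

21

Original critical path: F→U→A = 8+9+12 = 29 ⇒ 29 days.
Without U→A, A's earliest start moves from 17 to 0.
After: F→U→N = 8+9+4 = 21 → 21 days.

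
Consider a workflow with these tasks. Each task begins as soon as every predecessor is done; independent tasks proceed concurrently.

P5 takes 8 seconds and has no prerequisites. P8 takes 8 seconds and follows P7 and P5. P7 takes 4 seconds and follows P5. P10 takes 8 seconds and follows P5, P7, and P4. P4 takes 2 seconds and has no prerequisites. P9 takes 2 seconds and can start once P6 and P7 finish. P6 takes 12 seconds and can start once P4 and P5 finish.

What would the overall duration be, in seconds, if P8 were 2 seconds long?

Actual critical path: P5→P6→P9 = 8+12+2 = 22 ⇒ 22 seconds.
P8 has 2 seconds of float (longest path through it is 20).
The critical path is still P5→P6→P9; finish is now 22 seconds.

22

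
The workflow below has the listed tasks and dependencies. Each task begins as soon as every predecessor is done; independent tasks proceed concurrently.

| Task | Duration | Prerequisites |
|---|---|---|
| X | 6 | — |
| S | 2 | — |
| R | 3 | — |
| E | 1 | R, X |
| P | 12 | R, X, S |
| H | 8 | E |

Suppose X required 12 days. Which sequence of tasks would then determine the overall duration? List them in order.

The binding path is X→P = 6+12 = 18; finish at 18 days.
X is on the critical path; changing it to 12 makes that path 24 days.
That remains the longest chain; total 24 days.

X, P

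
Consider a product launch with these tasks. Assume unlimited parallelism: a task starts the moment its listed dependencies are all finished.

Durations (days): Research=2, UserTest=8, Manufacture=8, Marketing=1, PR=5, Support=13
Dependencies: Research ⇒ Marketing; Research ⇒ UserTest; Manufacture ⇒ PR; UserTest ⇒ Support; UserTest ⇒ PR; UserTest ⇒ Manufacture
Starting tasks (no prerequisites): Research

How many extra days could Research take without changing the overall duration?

0

Research→UserTest→Manufacture→PR = 2+8+8+5 = 23 sets the makespan at 23 days.
Longest path through Research: 23 days (earliest finish 2, latest finish 2).
Float = 23 − 23 = 0.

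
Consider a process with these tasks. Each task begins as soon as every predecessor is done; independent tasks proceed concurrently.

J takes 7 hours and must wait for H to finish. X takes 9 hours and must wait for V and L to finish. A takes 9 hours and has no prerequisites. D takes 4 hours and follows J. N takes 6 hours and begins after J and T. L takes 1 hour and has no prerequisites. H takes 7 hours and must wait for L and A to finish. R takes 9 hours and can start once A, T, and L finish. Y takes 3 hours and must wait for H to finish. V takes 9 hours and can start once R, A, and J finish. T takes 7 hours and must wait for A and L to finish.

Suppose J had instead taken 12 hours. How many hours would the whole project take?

The binding path is A→T→R→V→X = 9+7+9+9+9 = 43; finish at 43 hours.
The longest path through J is only 41 hours, so J has float 2.
The binding chain switches to A→H→J→V→X = 9+7+12+9+9 = 46; finish 46 hours.

46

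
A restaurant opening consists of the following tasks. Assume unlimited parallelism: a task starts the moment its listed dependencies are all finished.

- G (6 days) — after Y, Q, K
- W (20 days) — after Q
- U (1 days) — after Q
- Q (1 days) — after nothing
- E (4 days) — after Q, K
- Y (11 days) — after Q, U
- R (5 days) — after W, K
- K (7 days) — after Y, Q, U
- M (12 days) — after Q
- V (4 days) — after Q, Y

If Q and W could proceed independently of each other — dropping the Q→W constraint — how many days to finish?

26

Before: longest chain Q→U→Y→K→G = 1+1+11+7+6 = 26, finish 26.
Without Q→W, W's earliest start moves from 1 to 0.
After: Q→U→Y→K→G = 1+1+11+7+6 = 26 → 26 days.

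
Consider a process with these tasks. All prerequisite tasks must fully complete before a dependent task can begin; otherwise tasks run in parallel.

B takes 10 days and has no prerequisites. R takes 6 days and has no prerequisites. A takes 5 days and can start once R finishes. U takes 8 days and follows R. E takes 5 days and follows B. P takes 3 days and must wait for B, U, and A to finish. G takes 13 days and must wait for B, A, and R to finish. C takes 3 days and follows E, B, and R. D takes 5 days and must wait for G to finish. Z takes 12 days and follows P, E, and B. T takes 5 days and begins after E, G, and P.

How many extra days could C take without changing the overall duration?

11

Critical path: R→A→G→D = 6+5+13+5 = 29, so the finish is 29 days.
C finishes as early as 18 and must finish by 29.
Slack of C = 26 − 15 = 11 days.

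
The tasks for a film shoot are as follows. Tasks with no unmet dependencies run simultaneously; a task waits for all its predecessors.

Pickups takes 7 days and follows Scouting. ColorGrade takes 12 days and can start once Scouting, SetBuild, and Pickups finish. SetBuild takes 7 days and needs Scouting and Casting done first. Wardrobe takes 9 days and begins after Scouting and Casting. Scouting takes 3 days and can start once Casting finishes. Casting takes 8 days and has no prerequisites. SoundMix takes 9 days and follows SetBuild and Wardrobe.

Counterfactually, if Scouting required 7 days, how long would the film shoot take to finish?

34

Baseline: Casting→Scouting→SetBuild→ColorGrade = 8+3+7+12 = 30 → 30 days.
Scouting is on the critical path; changing it to 7 makes that path 34 days.
No other chain overtakes it, so the finish is 34 days.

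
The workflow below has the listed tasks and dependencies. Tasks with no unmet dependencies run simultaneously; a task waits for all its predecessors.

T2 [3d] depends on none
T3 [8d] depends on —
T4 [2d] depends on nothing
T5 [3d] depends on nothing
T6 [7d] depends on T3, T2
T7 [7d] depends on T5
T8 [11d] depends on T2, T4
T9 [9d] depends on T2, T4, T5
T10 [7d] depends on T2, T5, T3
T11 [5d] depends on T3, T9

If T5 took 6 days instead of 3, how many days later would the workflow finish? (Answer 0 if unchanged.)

3

Baseline: T5→T9→T11 = 3+9+5 = 17 → 17 days.
Since T5 is critical, the +3 change carries straight to that chain (now 20 days).
The critical path is still T5→T9→T11; finish is now 20 days.
Change in finish: 20 − 17 = +3 days.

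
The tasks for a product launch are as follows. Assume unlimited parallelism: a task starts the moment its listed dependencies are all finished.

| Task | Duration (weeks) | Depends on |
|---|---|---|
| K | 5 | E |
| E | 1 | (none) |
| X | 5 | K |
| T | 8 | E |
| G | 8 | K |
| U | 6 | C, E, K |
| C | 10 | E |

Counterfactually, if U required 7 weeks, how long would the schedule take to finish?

18

As given, the longest chain is E→C→U = 1+10+6 = 17, so the finish is 17 weeks.
Since U is critical, the +1 change carries straight to that chain (now 18 weeks).
That remains the longest chain; total 18 weeks.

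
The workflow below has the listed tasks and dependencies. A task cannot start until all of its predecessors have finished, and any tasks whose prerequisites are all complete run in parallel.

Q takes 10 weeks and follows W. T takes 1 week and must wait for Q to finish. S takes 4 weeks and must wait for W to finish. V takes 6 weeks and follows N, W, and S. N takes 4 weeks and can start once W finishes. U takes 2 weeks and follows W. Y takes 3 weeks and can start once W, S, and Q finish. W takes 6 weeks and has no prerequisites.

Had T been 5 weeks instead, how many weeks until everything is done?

Actual critical path: W→Q→Y = 6+10+3 = 19 ⇒ 19 weeks.
T has 2 weeks of float (longest path through it is 17).
New critical path: W→Q→T = 6+10+5 = 21 ⇒ 21 weeks.

21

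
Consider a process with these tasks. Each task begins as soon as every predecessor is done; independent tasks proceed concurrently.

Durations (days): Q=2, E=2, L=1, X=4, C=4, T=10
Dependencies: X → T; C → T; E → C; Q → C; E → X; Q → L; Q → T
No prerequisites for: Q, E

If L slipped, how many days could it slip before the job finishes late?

13

Q→C→T = 2+4+10 = 16 sets the makespan at 16 days.
The longest chain containing L totals 3 days.
Float = 16 − 3 = 13.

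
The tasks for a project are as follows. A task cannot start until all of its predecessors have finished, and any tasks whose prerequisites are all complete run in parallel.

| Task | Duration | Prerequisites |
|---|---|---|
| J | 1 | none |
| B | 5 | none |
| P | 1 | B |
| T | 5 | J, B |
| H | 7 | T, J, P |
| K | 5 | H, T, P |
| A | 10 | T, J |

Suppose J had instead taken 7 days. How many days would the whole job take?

Critical path before the change: B→T→H→K = 5+5+7+5 = 22 giving 22 days.
J has 4 days of float (longest path through it is 18).
New critical path: J→T→H→K = 7+5+7+5 = 24 ⇒ 24 days.

24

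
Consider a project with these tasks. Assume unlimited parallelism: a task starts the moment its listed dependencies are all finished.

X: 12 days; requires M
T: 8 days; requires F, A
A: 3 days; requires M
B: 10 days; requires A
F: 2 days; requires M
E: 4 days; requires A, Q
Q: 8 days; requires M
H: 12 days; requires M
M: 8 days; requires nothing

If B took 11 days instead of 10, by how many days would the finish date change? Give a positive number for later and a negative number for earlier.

1

Critical path before the change: M→A→B = 8+3+10 = 21 giving 21 days.
B lies on that path, so at 11 days the path becomes 22 days.
That remains the longest chain; total 22 days.
Change in finish: 22 − 21 = +1 days.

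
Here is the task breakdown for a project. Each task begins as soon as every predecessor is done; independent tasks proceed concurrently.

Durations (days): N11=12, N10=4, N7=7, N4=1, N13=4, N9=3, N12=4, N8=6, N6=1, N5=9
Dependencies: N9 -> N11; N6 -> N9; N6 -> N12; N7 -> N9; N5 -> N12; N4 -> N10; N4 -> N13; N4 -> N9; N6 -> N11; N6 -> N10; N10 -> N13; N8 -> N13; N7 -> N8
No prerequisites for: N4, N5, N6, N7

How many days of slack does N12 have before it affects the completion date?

The longest chain is N7→N9→N11 = 7+3+12 = 22; overall finish 22 days.
Longest path through N12: 13 days (earliest finish 13, latest finish 22).
So N12 can slip 22 − 13 = 9 days.

9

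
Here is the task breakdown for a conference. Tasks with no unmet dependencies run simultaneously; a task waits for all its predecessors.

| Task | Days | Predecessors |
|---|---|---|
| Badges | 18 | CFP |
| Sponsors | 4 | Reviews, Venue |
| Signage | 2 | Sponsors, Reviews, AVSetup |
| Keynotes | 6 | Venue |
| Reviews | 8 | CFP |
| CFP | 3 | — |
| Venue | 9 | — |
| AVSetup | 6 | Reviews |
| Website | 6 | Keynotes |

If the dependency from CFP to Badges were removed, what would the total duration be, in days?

21

With the dependency in place, Venue→Keynotes→Website = 9+6+6 = 21 sets the finish at 21 days.
Without CFP→Badges, Badges's earliest start moves from 3 to 0.
New critical path: Venue→Keynotes→Website = 9+6+6 = 21 ⇒ 21 days.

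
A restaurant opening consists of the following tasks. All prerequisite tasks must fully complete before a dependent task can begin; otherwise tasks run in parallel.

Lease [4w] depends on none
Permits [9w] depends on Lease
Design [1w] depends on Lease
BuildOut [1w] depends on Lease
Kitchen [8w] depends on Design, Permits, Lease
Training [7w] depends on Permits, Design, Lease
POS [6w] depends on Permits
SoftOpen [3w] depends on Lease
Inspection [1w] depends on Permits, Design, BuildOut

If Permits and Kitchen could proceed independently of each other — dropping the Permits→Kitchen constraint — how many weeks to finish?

Original critical path: Lease→Permits→Kitchen = 4+9+8 = 21 ⇒ 21 weeks.
Without Permits→Kitchen, Kitchen's earliest start moves from 13 to 5.
After: Lease→Permits→Training = 4+9+7 = 20 → 20 weeks.

20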